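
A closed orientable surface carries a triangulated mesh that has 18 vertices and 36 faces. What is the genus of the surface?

1

Every face is a triangle, so 2E = 3·36 = 108, giving E = 54.
χ = V − E + F = 18 − 54 + 36 = 0.
For a closed orientable surface χ = 2 − 2g, so g = (2 − (0))/2 = 1.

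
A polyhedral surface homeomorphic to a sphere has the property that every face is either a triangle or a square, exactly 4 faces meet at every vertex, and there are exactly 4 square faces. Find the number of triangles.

8

Let x be the number of triangles; then F = 4 + x.
Edge–face incidences: 2E = 4·4 + 3·x = 16 + 3x.
Every vertex has degree 4, so 4V = 2E.
Euler: V − E + F = 2 ⇒ (2E)/4 − E + (4 + x) = 2.
Multiply by 8: 2·(2E) − 4·(2E) + 8·(4 + x) = 16, i.e. 32 + 8x − 2·(16 + 3x) = 16.
Collecting terms: 2x = 16, so x = 8.
Then 2E = 16 + 3·8 = 40, so E = 20, V = 2E/4 = 10, F = 4 + 8 = 12.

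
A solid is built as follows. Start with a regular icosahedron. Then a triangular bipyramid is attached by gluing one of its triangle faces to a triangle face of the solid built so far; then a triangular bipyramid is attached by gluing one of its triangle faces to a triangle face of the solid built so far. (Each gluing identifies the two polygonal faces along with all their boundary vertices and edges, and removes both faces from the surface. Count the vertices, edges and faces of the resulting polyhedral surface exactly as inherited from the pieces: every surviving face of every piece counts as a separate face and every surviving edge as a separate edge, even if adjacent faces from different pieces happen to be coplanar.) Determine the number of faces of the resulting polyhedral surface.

28

A regular icosahedron: V=12, E=30, F=20.
Attach a triangular bipyramid (V=5, E=9, F=6) along a 3-gon: merge 3 vertices and 3 edges, delete both glued faces → V=14, E=36, F=24.
Attach a triangular bipyramid (V=5, E=9, F=6) along a 3-gon: merge 3 vertices and 3 edges, delete both glued faces → V=16, E=42, F=28.
Check: V − E + F = 16 − 42 + 28 = 2.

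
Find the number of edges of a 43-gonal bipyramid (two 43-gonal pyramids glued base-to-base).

A bipyramid over an n-gon has 2n triangular faces and n + 2 vertices: V = 43 + 2 = 45, E = 3·43 = 129, F = 2·43 = 86.

129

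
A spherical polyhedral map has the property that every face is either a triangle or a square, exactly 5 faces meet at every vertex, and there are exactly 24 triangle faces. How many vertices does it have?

Let x be the number of squares; then F = 24 + x.
Edge–face incidences: 2E = 3·24 + 4·x = 72 + 4x.
Every vertex has degree 5, so 5V = 2E.
Euler: V − E + F = 2 ⇒ (2E)/5 − E + (24 + x) = 2.
Multiply by 10: 2·(2E) − 5·(2E) + 10·(24 + x) = 20, i.e. 240 + 10x − 3·(72 + 4x) = 20.
Collecting terms: −2x + 24 = 20, so −2x = −4, so x = 2.
Then 2E = 72 + 4·2 = 80, so E = 40, V = 2E/5 = 16, F = 24 + 2 = 26.

16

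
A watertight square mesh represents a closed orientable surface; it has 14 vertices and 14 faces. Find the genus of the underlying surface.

Every face is a square, so 2E = 4·14 = 56, giving E = 28.
χ = V − E + F = 14 − 28 + 14 = 0.
For a closed orientable surface χ = 2 − 2g, so g = (2 − (0))/2 = 1.

1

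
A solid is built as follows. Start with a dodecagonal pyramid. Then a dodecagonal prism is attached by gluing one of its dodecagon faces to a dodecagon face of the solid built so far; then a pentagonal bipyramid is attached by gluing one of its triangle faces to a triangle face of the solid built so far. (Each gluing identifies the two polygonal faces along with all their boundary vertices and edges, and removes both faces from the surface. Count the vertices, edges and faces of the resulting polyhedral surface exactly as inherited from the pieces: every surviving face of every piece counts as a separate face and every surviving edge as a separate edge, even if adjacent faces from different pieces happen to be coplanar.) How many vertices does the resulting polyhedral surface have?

A dodecagonal pyramid: V=13, E=24, F=13.
Attach a dodecagonal prism (V=24, E=36, F=14) along a 12-gon: merge 12 vertices and 12 edges, delete both glued faces → V=25, E=48, F=25.
Attach a pentagonal bipyramid (V=7, E=15, F=10) along a 3-gon: merge 3 vertices and 3 edges, delete both glued faces → V=29, E=60, F=33.
Check: V − E + F = 29 − 60 + 33 = 2.

29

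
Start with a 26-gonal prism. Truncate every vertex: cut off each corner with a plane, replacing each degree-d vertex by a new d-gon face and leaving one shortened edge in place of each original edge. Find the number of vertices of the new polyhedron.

The base solid has V = 52, E = 78, F = 28.
Truncation replaces each original edge-end by a new vertex, so V′ = 2E = 156.
Each original edge survives, and each old vertex of degree d contributes d new edges; summing degrees gives Σd = 2E, so E′ = E + 2E = 3E = 234.
Each original face survives and each original vertex becomes one new face: F′ = F + V = 80.

156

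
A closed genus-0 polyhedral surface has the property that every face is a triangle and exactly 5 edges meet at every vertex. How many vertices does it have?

12

Each face has 3 edges and each edge borders two faces, so 2E = 3F.
Each vertex has degree 5, so 5V = 2E and hence V = 3F/5.
Euler: V − E + F = 2 ⇒ (3F/5) − (3F/2) + F = 2.
Multiply by 10: (6 − 15 + 10)F = 20, i.e. 1F = 20.
So F = 20, E = 3·20/2 = 30, V = 3·20/5 = 12.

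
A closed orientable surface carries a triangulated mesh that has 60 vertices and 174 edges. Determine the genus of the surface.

0

Every face is a triangle and each edge borders two faces, so 3F = 2·174, giving F = 116.
χ = V − E + F = 60 − 174 + 116 = 2.
For a closed orientable surface χ = 2 − 2g, so g = (2 − (2))/2 = 0.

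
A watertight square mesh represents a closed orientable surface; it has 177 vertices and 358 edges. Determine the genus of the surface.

2

Every face is a square and each edge borders two faces, so 4F = 2·358, giving F = 179.
χ = V − E + F = 177 − 358 + 179 = -2.
For a closed orientable surface χ = 2 − 2g, so g = (2 − (-2))/2 = 2.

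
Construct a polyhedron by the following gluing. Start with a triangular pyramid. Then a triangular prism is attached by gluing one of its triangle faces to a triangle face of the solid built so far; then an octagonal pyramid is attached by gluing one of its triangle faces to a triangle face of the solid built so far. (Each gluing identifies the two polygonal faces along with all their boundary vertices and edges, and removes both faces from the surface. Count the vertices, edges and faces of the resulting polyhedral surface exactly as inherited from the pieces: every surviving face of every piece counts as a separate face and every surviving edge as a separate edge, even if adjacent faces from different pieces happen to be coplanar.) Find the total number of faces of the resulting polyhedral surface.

A triangular pyramid: V=4, E=6, F=4.
Attach a triangular prism (V=6, E=9, F=5) along a 3-gon: merge 3 vertices and 3 edges, delete both glued faces → V=7, E=12, F=7.
Attach an octagonal pyramid (V=9, E=16, F=9) along a 3-gon: merge 3 vertices and 3 edges, delete both glued faces → V=13, E=25, F=14.
Check: V − E + F = 13 − 25 + 14 = 2.

14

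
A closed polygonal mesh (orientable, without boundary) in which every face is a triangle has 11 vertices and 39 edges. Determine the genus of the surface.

Every face is a triangle and each edge borders two faces, so 3F = 2·39, giving F = 26.
χ = V − E + F = 11 − 39 + 26 = -2.
For a closed orientable surface χ = 2 − 2g, so g = (2 − (-2))/2 = 2.

2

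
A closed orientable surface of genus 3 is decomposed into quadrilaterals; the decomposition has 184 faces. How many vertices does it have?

180

χ = 2 − 2·3 = -4, and every face is a square so 4F = 2E.
E = 4·184/2 = 368. Then V = -4 + E − F = -4 + 368 − 184 = 180.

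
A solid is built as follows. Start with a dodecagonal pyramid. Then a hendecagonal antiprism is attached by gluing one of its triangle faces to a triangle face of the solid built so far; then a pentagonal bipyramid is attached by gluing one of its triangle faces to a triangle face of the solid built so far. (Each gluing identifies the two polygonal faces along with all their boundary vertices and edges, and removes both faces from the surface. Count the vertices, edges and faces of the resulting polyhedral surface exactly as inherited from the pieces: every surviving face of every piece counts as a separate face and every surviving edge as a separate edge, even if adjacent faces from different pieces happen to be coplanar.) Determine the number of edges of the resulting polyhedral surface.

77

A dodecagonal pyramid: V=13, E=24, F=13.
Attach a hendecagonal antiprism (V=22, E=44, F=24) along a 3-gon: merge 3 vertices and 3 edges, delete both glued faces → V=32, E=65, F=35.
Attach a pentagonal bipyramid (V=7, E=15, F=10) along a 3-gon: merge 3 vertices and 3 edges, delete both glued faces → V=36, E=77, F=43.
Check: V − E + F = 36 − 77 + 43 = 2.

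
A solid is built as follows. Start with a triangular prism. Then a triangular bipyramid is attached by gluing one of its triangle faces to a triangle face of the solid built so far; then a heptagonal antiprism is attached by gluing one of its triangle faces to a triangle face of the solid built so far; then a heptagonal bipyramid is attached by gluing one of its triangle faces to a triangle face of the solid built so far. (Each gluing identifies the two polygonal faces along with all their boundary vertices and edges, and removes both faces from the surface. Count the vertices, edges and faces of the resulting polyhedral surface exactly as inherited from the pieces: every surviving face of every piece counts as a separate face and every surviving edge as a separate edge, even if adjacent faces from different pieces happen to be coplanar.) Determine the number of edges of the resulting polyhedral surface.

A triangular prism: V=6, E=9, F=5.
Attach a triangular bipyramid (V=5, E=9, F=6) along a 3-gon: merge 3 vertices and 3 edges, delete both glued faces → V=8, E=15, F=9.
Attach a heptagonal antiprism (V=14, E=28, F=16) along a 3-gon: merge 3 vertices and 3 edges, delete both glued faces → V=19, E=40, F=23.
Attach a heptagonal bipyramid (V=9, E=21, F=14) along a 3-gon: merge 3 vertices and 3 edges, delete both glued faces → V=25, E=58, F=35.
Check: V − E + F = 25 − 58 + 35 = 2.

58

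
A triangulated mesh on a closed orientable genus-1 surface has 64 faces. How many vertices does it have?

32

χ = 2 − 2·1 = 0, and every face is a triangle so 3F = 2E.
E = 3·64/2 = 96. Then V = 0 + E − F = 0 + 96 − 64 = 32.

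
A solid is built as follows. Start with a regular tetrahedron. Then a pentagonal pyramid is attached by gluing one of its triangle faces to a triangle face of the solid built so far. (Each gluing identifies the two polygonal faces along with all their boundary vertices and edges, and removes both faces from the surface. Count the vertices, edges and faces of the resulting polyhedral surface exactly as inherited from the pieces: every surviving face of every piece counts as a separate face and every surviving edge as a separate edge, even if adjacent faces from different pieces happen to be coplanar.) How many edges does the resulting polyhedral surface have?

13

A regular tetrahedron: V=4, E=6, F=4.
Attach a pentagonal pyramid (V=6, E=10, F=6) along a 3-gon: merge 3 vertices and 3 edges, delete both glued faces → V=7, E=13, F=8.
Check: V − E + F = 7 − 13 + 8 = 2.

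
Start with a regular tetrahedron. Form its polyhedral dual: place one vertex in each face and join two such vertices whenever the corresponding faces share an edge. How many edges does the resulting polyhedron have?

The base solid has V = 4, E = 6, F = 4.
The dual swaps V and F and preserves E: V′ = F = 4, E′ = E = 6, F′ = V = 4.

6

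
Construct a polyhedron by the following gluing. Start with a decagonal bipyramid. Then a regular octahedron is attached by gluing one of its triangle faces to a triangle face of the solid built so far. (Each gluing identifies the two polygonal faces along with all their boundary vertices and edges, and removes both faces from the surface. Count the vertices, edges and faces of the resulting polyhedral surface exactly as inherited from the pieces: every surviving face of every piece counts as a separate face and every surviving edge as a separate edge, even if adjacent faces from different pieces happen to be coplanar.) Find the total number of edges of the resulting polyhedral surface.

A decagonal bipyramid: V=12, E=30, F=20.
Attach a regular octahedron (V=6, E=12, F=8) along a 3-gon: merge 3 vertices and 3 edges, delete both glued faces → V=15, E=39, F=26.
Check: V − E + F = 15 − 39 + 26 = 2.

39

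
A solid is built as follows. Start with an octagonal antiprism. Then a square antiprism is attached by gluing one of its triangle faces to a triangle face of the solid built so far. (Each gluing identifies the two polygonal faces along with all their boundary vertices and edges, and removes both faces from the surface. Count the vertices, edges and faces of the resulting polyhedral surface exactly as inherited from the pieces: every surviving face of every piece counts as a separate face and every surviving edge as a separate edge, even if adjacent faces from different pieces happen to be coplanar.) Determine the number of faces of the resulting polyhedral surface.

An octagonal antiprism: V=16, E=32, F=18.
Attach a square antiprism (V=8, E=16, F=10) along a 3-gon: merge 3 vertices and 3 edges, delete both glued faces → V=21, E=45, F=26.
Check: V − E + F = 21 − 45 + 26 = 2.

26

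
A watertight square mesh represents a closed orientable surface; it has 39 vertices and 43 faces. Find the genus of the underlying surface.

3

Every face is a square, so 2E = 4·43 = 172, giving E = 86.
χ = V − E + F = 39 − 86 + 43 = -4.
For a closed orientable surface χ = 2 − 2g, so g = (2 − (-4))/2 = 3.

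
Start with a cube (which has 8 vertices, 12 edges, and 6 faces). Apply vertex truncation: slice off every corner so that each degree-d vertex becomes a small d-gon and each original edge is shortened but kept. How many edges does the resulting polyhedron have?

Truncation replaces each original edge-end by a new vertex, so V′ = 2E = 24.
Each original edge survives, and each old vertex of degree d contributes d new edges; summing degrees gives Σd = 2E, so E′ = E + 2E = 3E = 36.
Each original face survives and each original vertex becomes one new face: F′ = F + V = 14.

36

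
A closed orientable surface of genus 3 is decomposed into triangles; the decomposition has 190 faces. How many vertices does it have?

χ = 2 − 2·3 = -4, and every face is a triangle so 3F = 2E.
E = 3·190/2 = 285. Then V = -4 + E − F = -4 + 285 − 190 = 91.

91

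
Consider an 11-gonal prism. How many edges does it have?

33

A prism on an n-gon has two n-gon bases and n rectangular sides: V = 2·11 = 22, E = 3·11 = 33, F = 11 + 2 = 13.
Check: V − E + F = 22 − 33 + 13 = 2.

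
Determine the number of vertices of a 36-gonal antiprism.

An antiprism on an n-gon has two n-gon caps and 2n triangles: V = 2·36 = 72, E = 4·36 = 144, F = 2·36 + 2 = 74.

72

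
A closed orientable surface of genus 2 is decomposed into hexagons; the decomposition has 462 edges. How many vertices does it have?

306

χ = 2 − 2·2 = -2, and every face is a hexagon so 6F = 2E.
F = 2E/6 = 154. Then V = -2 + E − F = -2 + 462 − 154 = 306.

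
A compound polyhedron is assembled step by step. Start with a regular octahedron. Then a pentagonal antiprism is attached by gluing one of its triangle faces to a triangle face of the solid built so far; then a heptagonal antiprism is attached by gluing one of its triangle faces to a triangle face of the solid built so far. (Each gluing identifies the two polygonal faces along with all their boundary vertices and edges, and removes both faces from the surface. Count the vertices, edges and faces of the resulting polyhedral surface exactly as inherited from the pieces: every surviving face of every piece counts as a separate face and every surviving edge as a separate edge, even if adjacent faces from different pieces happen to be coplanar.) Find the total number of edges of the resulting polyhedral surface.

A regular octahedron: V=6, E=12, F=8.
Attach a pentagonal antiprism (V=10, E=20, F=12) along a 3-gon: merge 3 vertices and 3 edges, delete both glued faces → V=13, E=29, F=18.
Attach a heptagonal antiprism (V=14, E=28, F=16) along a 3-gon: merge 3 vertices and 3 edges, delete both glued faces → V=24, E=54, F=32.
Check: V − E + F = 24 − 54 + 32 = 2.

54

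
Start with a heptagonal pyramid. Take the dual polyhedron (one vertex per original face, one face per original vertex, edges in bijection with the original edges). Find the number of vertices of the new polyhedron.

The base solid has V = 8, E = 14, F = 8.
The dual swaps V and F and preserves E: V′ = F = 8, E′ = E = 14, F′ = V = 8.

8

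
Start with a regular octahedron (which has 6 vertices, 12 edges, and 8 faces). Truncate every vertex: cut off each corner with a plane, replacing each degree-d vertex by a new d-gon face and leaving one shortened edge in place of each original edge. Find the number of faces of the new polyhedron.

Truncation replaces each original edge-end by a new vertex, so V′ = 2E = 24.
Each original edge survives, and each old vertex of degree d contributes d new edges; summing degrees gives Σd = 2E, so E′ = E + 2E = 3E = 36.
Each original face survives and each original vertex becomes one new face: F′ = F + V = 14.

14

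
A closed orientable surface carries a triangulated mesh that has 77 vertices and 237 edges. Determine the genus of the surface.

2

Every face is a triangle and each edge borders two faces, so 3F = 2·237, giving F = 158.
χ = V − E + F = 77 − 237 + 158 = -2.
For a closed orientable surface χ = 2 − 2g, so g = (2 − (-2))/2 = 2.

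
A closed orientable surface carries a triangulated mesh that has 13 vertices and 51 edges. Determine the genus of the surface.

Every face is a triangle and each edge borders two faces, so 3F = 2·51, giving F = 34.
χ = V − E + F = 13 − 51 + 34 = -4.
For a closed orientable surface χ = 2 − 2g, so g = (2 − (-4))/2 = 3.

3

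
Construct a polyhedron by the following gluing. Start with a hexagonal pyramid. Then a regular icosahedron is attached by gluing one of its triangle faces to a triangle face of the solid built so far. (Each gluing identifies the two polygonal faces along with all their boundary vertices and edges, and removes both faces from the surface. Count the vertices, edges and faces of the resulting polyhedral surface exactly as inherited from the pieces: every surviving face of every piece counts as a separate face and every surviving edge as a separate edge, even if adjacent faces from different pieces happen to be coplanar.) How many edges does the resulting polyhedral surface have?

A hexagonal pyramid: V=7, E=12, F=7.
Attach a regular icosahedron (V=12, E=30, F=20) along a 3-gon: merge 3 vertices and 3 edges, delete both glued faces → V=16, E=39, F=25.
Check: V − E + F = 16 − 39 + 25 = 2.

39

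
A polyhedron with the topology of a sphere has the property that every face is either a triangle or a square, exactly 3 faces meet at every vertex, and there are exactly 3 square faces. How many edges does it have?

Let x be the number of triangles; then F = 3 + x.
Edge–face incidences: 2E = 4·3 + 3·x = 12 + 3x.
Every vertex has degree 3, so 3V = 2E.
Euler: V − E + F = 2 ⇒ (2E)/3 − E + (3 + x) = 2.
Multiply by 6: 2·(2E) − 3·(2E) + 6·(3 + x) = 12, i.e. 18 + 6x − (12 + 3x) = 12.
Collecting terms: 3x + 6 = 12, so 3x = 6, so x = 2.
Then 2E = 12 + 3·2 = 18, so E = 9, V = 2E/3 = 6, F = 3 + 2 = 5.

9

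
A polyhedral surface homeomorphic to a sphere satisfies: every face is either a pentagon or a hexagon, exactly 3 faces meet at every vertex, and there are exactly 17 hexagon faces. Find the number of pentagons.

Let x be the number of pentagons; then F = 17 + x.
Edge–face incidences: 2E = 6·17 + 5·x = 102 + 5x.
Every vertex has degree 3, so 3V = 2E.
Euler: V − E + F = 2 ⇒ (2E)/3 − E + (17 + x) = 2.
Multiply by 6: 2·(2E) − 3·(2E) + 6·(17 + x) = 12, i.e. 102 + 6x − (102 + 5x) = 12.
Collecting terms: x = 12.
Then 2E = 102 + 5·12 = 162, so E = 81, V = 2E/3 = 54, F = 17 + 12 = 29.

12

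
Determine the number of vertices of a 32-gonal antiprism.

64

An antiprism on an n-gon has two n-gon caps and 2n triangles: V = 2·32 = 64, E = 4·32 = 128, F = 2·32 + 2 = 66.
Check: V − E + F = 64 − 128 + 66 = 2.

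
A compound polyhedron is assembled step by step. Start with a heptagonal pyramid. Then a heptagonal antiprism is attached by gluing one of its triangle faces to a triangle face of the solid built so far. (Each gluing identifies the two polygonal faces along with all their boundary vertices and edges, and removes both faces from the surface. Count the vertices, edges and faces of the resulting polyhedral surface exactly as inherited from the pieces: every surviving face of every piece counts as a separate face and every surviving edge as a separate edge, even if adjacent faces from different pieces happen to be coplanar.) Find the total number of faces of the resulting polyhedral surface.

A heptagonal pyramid: V=8, E=14, F=8.
Attach a heptagonal antiprism (V=14, E=28, F=16) along a 3-gon: merge 3 vertices and 3 edges, delete both glued faces → V=19, E=39, F=22.
Check: V − E + F = 19 − 39 + 22 = 2.

22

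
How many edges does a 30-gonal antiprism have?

An antiprism on an n-gon has two n-gon caps and 2n triangles: V = 2·30 = 60, E = 4·30 = 120, F = 2·30 + 2 = 62.

120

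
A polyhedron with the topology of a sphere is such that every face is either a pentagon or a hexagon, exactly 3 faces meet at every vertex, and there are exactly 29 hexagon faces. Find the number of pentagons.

12

Let x be the number of pentagons; then F = 29 + x.
Edge–face incidences: 2E = 6·29 + 5·x = 174 + 5x.
Every vertex has degree 3, so 3V = 2E.
Euler: V − E + F = 2 ⇒ (2E)/3 − E + (29 + x) = 2.
Multiply by 6: 2·(2E) − 3·(2E) + 6·(29 + x) = 12, i.e. 174 + 6x − (174 + 5x) = 12.
Collecting terms: x = 12.
Then 2E = 174 + 5·12 = 234, so E = 117, V = 2E/3 = 78, F = 29 + 12 = 41.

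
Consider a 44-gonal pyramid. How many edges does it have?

A pyramid on an n-gon base has one n-gon and n triangles: V = 44 + 1 = 45, E = 2·44 = 88, F = 44 + 1 = 45.

88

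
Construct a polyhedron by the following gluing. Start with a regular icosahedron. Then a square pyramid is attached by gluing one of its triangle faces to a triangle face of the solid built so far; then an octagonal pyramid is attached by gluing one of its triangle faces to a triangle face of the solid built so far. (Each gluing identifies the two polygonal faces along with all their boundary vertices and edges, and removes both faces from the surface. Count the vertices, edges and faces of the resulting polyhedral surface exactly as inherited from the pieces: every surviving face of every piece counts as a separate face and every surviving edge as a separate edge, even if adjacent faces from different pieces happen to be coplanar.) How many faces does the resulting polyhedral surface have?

A regular icosahedron: V=12, E=30, F=20.
Attach a square pyramid (V=5, E=8, F=5) along a 3-gon: merge 3 vertices and 3 edges, delete both glued faces → V=14, E=35, F=23.
Attach an octagonal pyramid (V=9, E=16, F=9) along a 3-gon: merge 3 vertices and 3 edges, delete both glued faces → V=20, E=48, F=30.
Check: V − E + F = 20 − 48 + 30 = 2.

30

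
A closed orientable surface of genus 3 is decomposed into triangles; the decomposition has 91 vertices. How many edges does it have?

285

χ = 2 − 2·3 = -4, and every face is a triangle so 3F = 2E.
V − E + F = -4 with E = 3F/2 gives 91 − (3/2 − 1)·F = -4, so F = 190 and E = 285.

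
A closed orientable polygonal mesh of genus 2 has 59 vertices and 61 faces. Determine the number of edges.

For a closed orientable surface of genus 2, χ = 2 − 2·2 = -2.
E = V + F − (-2) = 59 + 61 − (-2) = 122.

122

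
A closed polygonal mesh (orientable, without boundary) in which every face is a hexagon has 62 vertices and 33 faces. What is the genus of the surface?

3

Every face is a hexagon, so 2E = 6·33 = 198, giving E = 99.
χ = V − E + F = 62 − 99 + 33 = -4.
For a closed orientable surface χ = 2 − 2g, so g = (2 − (-4))/2 = 3.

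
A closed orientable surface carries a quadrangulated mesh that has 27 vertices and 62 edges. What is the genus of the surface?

Every face is a square and each edge borders two faces, so 4F = 2·62, giving F = 31.
χ = V − E + F = 27 − 62 + 31 = -4.
For a closed orientable surface χ = 2 − 2g, so g = (2 − (-4))/2 = 3.

3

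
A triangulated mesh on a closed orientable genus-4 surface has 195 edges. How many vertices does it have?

59

χ = 2 − 2·4 = -6, and every face is a triangle so 3F = 2E.
F = 2E/3 = 130. Then V = -6 + E − F = -6 + 195 − 130 = 59.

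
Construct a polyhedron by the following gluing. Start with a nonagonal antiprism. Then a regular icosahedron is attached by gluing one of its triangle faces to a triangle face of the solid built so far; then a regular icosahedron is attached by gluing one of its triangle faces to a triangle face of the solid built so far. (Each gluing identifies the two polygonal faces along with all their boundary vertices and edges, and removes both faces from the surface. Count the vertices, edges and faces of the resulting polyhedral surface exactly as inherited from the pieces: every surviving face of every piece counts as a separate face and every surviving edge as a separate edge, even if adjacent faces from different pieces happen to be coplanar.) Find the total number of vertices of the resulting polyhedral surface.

36

A nonagonal antiprism: V=18, E=36, F=20.
Attach a regular icosahedron (V=12, E=30, F=20) along a 3-gon: merge 3 vertices and 3 edges, delete both glued faces → V=27, E=63, F=38.
Attach a regular icosahedron (V=12, E=30, F=20) along a 3-gon: merge 3 vertices and 3 edges, delete both glued faces → V=36, E=90, F=56.
Check: V − E + F = 36 − 90 + 56 = 2.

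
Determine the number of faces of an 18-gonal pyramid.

19

A pyramid on an n-gon base has one n-gon and n triangles: V = 18 + 1 = 19, E = 2·18 = 36, F = 18 + 1 = 19.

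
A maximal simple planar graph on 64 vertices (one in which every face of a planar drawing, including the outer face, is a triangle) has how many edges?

In a plane triangulation 3F = 2E and V − E + F = 2, so E = 3V − 6 = 3·64 − 6 = 186.

186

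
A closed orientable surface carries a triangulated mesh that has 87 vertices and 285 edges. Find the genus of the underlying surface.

Every face is a triangle and each edge borders two faces, so 3F = 2·285, giving F = 190.
χ = V − E + F = 87 − 285 + 190 = -8.
For a closed orientable surface χ = 2 − 2g, so g = (2 − (-8))/2 = 5.

5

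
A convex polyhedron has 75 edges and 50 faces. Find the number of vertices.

Here V − E + F = 2.
V = 2 + E − F = 2 + 75 − 50 = 27.

27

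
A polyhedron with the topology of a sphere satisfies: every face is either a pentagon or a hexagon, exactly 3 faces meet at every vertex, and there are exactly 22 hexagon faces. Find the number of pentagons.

Let x be the number of pentagons; then F = 22 + x.
Edge–face incidences: 2E = 6·22 + 5·x = 132 + 5x.
Every vertex has degree 3, so 3V = 2E.
Euler: V − E + F = 2 ⇒ (2E)/3 − E + (22 + x) = 2.
Multiply by 6: 2·(2E) − 3·(2E) + 6·(22 + x) = 12, i.e. 132 + 6x − (132 + 5x) = 12.
Collecting terms: x = 12.
Then 2E = 132 + 5·12 = 192, so E = 96, V = 2E/3 = 64, F = 22 + 12 = 34.

12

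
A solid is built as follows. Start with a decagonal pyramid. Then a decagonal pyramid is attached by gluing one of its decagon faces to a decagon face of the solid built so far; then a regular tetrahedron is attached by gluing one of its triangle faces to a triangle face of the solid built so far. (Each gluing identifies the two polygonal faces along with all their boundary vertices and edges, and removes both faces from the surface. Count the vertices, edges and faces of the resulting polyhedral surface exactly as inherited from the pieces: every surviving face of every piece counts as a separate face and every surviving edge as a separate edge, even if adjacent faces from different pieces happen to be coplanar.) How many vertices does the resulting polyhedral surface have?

13

A decagonal pyramid: V=11, E=20, F=11.
Attach a decagonal pyramid (V=11, E=20, F=11) along a 10-gon: merge 10 vertices and 10 edges, delete both glued faces → V=12, E=30, F=20.
Attach a regular tetrahedron (V=4, E=6, F=4) along a 3-gon: merge 3 vertices and 3 edges, delete both glued faces → V=13, E=33, F=22.
Check: V − E + F = 13 − 33 + 22 = 2.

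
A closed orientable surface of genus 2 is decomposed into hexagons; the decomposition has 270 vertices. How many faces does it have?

136

χ = 2 − 2·2 = -2, and every face is a hexagon so 6F = 2E.
V − E + F = -2 with E = 6F/2 gives 270 − (6/2 − 1)·F = -2, so F = 136 and E = 408.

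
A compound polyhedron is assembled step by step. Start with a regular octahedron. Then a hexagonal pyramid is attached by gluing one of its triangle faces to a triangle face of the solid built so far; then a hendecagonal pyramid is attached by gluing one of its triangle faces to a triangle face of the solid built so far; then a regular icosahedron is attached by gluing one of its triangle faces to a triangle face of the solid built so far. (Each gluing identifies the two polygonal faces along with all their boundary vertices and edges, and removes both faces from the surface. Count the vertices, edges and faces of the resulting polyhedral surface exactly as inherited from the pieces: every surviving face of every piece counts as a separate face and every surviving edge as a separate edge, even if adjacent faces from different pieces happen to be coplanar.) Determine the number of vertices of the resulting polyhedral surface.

A regular octahedron: V=6, E=12, F=8.
Attach a hexagonal pyramid (V=7, E=12, F=7) along a 3-gon: merge 3 vertices and 3 edges, delete both glued faces → V=10, E=21, F=13.
Attach a hendecagonal pyramid (V=12, E=22, F=12) along a 3-gon: merge 3 vertices and 3 edges, delete both glued faces → V=19, E=40, F=23.
Attach a regular icosahedron (V=12, E=30, F=20) along a 3-gon: merge 3 vertices and 3 edges, delete both glued faces → V=28, E=67, F=41.
Check: V − E + F = 28 − 67 + 41 = 2.

28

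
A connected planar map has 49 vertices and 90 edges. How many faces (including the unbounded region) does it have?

Euler's formula for a connected plane graph: V − E + F = 2, so F = 2 − 49 + 90 = 43.

43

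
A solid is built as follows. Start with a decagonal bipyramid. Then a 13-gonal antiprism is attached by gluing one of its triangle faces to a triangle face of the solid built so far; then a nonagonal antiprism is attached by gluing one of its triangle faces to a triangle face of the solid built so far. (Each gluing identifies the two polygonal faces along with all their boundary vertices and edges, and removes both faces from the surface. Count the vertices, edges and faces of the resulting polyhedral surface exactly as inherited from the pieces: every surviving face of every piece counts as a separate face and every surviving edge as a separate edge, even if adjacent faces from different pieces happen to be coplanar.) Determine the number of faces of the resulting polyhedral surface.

A decagonal bipyramid: V=12, E=30, F=20.
Attach a 13-gonal antiprism (V=26, E=52, F=28) along a 3-gon: merge 3 vertices and 3 edges, delete both glued faces → V=35, E=79, F=46.
Attach a nonagonal antiprism (V=18, E=36, F=20) along a 3-gon: merge 3 vertices and 3 edges, delete both glued faces → V=50, E=112, F=64.
Check: V − E + F = 50 − 112 + 64 = 2.

64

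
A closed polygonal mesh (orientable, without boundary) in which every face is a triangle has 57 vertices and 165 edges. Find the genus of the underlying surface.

0

Every face is a triangle and each edge borders two faces, so 3F = 2·165, giving F = 110.
χ = V − E + F = 57 − 165 + 110 = 2.
For a closed orientable surface χ = 2 − 2g, so g = (2 − (2))/2 = 0.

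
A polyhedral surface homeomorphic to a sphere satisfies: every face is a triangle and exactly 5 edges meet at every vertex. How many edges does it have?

30

Each face has 3 edges and each edge borders two faces, so 2E = 3F.
Each vertex has degree 5, so 5V = 2E and hence V = 3F/5.
Euler: V − E + F = 2 ⇒ (3F/5) − (3F/2) + F = 2.
Multiply by 10: (6 − 15 + 10)F = 20, i.e. 1F = 20.
So F = 20, E = 3·20/2 = 30, V = 3·20/5 = 12.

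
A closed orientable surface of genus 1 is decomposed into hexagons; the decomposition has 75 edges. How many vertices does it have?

50

χ = 2 − 2·1 = 0, and every face is a hexagon so 6F = 2E.
F = 2E/6 = 25. Then V = 0 + E − F = 0 + 75 − 25 = 50.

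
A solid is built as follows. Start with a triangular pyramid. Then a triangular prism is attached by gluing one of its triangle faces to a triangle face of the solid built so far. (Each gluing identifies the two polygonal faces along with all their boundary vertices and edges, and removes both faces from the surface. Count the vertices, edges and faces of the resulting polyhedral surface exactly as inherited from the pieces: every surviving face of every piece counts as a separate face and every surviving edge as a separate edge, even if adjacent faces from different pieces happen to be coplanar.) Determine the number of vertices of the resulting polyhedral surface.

7

A triangular pyramid: V=4, E=6, F=4.
Attach a triangular prism (V=6, E=9, F=5) along a 3-gon: merge 3 vertices and 3 edges, delete both glued faces → V=7, E=12, F=7.
Check: V − E + F = 7 − 12 + 7 = 2.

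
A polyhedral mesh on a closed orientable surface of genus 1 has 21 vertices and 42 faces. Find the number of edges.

63

For a closed orientable surface of genus 1, χ = 2 − 2·1 = 0.
E = V + F − (0) = 21 + 42 − (0) = 63.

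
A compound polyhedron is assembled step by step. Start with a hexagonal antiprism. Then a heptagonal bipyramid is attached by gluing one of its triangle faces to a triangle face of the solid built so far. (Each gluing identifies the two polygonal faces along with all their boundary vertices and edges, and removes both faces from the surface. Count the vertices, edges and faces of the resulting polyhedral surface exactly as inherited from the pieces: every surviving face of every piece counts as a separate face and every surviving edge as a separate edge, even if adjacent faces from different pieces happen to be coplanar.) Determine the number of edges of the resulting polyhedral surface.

42

A hexagonal antiprism: V=12, E=24, F=14.
Attach a heptagonal bipyramid (V=9, E=21, F=14) along a 3-gon: merge 3 vertices and 3 edges, delete both glued faces → V=18, E=42, F=26.
Check: V − E + F = 18 − 42 + 26 = 2.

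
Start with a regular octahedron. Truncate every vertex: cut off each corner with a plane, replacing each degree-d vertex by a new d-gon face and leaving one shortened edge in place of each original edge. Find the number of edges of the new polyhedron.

36

The base solid has V = 6, E = 12, F = 8.
Truncation replaces each original edge-end by a new vertex, so V′ = 2E = 24.
Each original edge survives, and each old vertex of degree d contributes d new edges; summing degrees gives Σd = 2E, so E′ = E + 2E = 3E = 36.
Each original face survives and each original vertex becomes one new face: F′ = F + V = 14.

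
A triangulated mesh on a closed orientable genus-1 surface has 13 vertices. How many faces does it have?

χ = 2 − 2·1 = 0, and every face is a triangle so 3F = 2E.
V − E + F = 0 with E = 3F/2 gives 13 − (3/2 − 1)·F = 0, so F = 26 and E = 39.

26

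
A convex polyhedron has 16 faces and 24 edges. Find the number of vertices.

10

Here V − E + F = 2.
V = 2 + E − F = 2 + 24 − 16 = 10.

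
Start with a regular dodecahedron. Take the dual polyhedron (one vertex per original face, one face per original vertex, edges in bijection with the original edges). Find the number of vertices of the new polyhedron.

The base solid has V = 20, E = 30, F = 12.
The dual swaps V and F and preserves E: V′ = F = 12, E′ = E = 30, F′ = V = 20.

12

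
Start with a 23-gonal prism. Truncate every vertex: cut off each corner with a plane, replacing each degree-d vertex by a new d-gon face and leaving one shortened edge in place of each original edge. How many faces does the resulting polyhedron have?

The base solid has V = 46, E = 69, F = 25.
Truncation replaces each original edge-end by a new vertex, so V′ = 2E = 138.
Each original edge survives, and each old vertex of degree d contributes d new edges; summing degrees gives Σd = 2E, so E′ = E + 2E = 3E = 207.
Each original face survives and each original vertex becomes one new face: F′ = F + V = 71.

71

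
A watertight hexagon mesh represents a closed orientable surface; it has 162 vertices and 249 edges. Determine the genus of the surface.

Every face is a hexagon and each edge borders two faces, so 6F = 2·249, giving F = 83.
χ = V − E + F = 162 − 249 + 83 = -4.
For a closed orientable surface χ = 2 − 2g, so g = (2 − (-4))/2 = 3.

3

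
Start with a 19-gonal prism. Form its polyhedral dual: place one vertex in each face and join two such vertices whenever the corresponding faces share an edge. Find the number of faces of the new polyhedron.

The base solid has V = 38, E = 57, F = 21.
The dual swaps V and F and preserves E: V′ = F = 21, E′ = E = 57, F′ = V = 38.

38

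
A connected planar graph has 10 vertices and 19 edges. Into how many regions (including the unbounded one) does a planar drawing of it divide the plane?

11

Euler's formula for a connected plane graph: V − E + F = 2, so F = 2 − 10 + 19 = 11.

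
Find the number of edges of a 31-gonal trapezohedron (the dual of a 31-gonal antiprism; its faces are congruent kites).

124

The n-trapezohedron (dual of the n-antiprism) has V = 2·31 + 2 = 64, E = 4·31 = 124, F = 2·31 = 62.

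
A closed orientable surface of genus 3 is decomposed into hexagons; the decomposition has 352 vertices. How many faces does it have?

χ = 2 − 2·3 = -4, and every face is a hexagon so 6F = 2E.
V − E + F = -4 with E = 6F/2 gives 352 − (6/2 − 1)·F = -4, so F = 178 and E = 534.

178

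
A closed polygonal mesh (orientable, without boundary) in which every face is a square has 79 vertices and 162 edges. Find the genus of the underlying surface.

Every face is a square and each edge borders two faces, so 4F = 2·162, giving F = 81.
χ = V − E + F = 79 − 162 + 81 = -2.
For a closed orientable surface χ = 2 − 2g, so g = (2 − (-2))/2 = 2.

2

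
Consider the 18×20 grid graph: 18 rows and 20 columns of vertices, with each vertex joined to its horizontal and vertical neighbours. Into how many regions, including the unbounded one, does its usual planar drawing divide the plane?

The grid has V = 18·20 = 360 vertices and E = 18·19 + 20·17 = 682 edges.
F = 2 − V + E = 2 − 360 + 682 = 324.

324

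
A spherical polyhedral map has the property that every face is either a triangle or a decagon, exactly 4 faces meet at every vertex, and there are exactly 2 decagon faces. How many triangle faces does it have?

Let x be the number of triangles; then F = 2 + x.
Edge–face incidences: 2E = 10·2 + 3·x = 20 + 3x.
Every vertex has degree 4, so 4V = 2E.
Euler: V − E + F = 2 ⇒ (2E)/4 − E + (2 + x) = 2.
Multiply by 8: 2·(2E) − 4·(2E) + 8·(2 + x) = 16, i.e. 16 + 8x − 2·(20 + 3x) = 16.
Collecting terms: 2x − 24 = 16, so 2x = 40, so x = 20.
Then 2E = 20 + 3·20 = 80, so E = 40, V = 2E/4 = 20, F = 2 + 20 = 22.

20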